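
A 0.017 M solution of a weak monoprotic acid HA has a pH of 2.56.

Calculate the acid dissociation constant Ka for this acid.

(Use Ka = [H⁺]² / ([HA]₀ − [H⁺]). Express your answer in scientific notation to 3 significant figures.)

[H⁺] = 10^(−pH) = 10^(−2.56) = 2.754e-03 M. For HA ⇌ H⁺ + A⁻, Ka = [H⁺][A⁻]/[HA] = [H⁺]² / ([HA]₀ − [H⁺]) = (2.754e-03)² / (0.017 − 2.754e-03) = 5.32e-04.

K_a = 5.32e-04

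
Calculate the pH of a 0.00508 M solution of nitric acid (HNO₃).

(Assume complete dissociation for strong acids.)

[H⁺] = 0.00508 M for strong acid. pH = -log[H⁺] = -log(0.00508)

pH = 2.29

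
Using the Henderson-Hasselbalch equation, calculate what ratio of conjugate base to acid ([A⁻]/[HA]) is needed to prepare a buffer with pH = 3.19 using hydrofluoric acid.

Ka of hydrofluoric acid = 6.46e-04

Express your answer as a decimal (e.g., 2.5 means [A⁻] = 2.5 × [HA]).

pKa = -log(6.46e-04) = 3.1898. pH = pKa + log([A⁻]/[HA]), so log([A⁻]/[HA]) = pH − pKa = 3.19 − 3.1898 = 0.0002. [A⁻]/[HA] = 10^(0.0002) = 1.00

[A⁻]/[HA] = 1.00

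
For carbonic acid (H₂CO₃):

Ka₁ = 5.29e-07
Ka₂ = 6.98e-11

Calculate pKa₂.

pKa₂ = -log(Ka₂) = -log(6.98e-11) = 10.16.

pK_{a2} = 10.16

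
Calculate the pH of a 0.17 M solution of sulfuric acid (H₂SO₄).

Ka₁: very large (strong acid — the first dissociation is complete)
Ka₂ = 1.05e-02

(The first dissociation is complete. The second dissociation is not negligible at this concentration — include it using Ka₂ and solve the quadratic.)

First dissociation is complete: [H⁺]₀ = [HSO₄⁻]₀ = C = 0.17 M. Second dissociation HSO₄⁻ ⇌ H⁺ + SO₄²⁻: let x = [SO₄²⁻]. Ka₂ = (C + x)·x / (C − x) = 1.05e-02 → x² + (C + Ka₂)·x − Ka₂·C = 0 → x² + 0.18050·x − 1.785e-03 = 0. x = (−0.18050 + √(0.18050² + 4 × 1.785e-03)) / 2 = 9.3997e-03 M. [H⁺] = C + x = 0.17 + 9.3997e-03 = 1.7940e-01 M. pH = -log(1.7940e-01) = 0.75.

pH = 0.75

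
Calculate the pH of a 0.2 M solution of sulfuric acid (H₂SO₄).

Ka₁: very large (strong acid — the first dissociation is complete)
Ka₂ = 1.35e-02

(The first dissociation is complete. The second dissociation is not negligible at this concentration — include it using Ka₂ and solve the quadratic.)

First dissociation is complete: [H⁺]₀ = [HSO₄⁻]₀ = C = 0.2 M. Second dissociation HSO₄⁻ ⇌ H⁺ + SO₄²⁻: let x = [SO₄²⁻]. Ka₂ = (C + x)·x / (C − x) = 1.35e-02 → x² + (C + Ka₂)·x − Ka₂·C = 0 → x² + 0.21350·x − 2.700e-03 = 0. x = (−0.21350 + √(0.21350² + 4 × 2.700e-03)) / 2 = 1.1975e-02 M. [H⁺] = C + x = 0.2 + 1.1975e-02 = 2.1197e-01 M. pH = -log(2.1197e-01) = 0.67.

pH = 0.67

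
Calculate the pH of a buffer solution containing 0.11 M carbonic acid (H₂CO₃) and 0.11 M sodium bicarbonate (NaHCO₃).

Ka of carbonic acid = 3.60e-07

pKa = -log(3.60e-07) = 6.44. pH = pKa + log([A⁻]/[HA]) = 6.44 + log(0.11/0.11)

pH = 6.44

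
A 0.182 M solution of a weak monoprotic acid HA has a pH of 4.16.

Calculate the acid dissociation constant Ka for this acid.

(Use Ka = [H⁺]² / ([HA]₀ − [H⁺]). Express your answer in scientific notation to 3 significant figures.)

[H⁺] = 10^(−pH) = 10^(−4.16) = 6.918e-05 M. For HA ⇌ H⁺ + A⁻, Ka = [H⁺][A⁻]/[HA] = [H⁺]² / ([HA]₀ − [H⁺]) = (6.918e-05)² / (0.182 − 6.918e-05) = 2.63e-08.

K_a = 2.63e-08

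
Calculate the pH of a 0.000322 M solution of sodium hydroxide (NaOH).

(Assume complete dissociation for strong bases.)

[OH⁻] = 0.000322 M for strong base. pOH = -log[OH⁻] = 3.49, pH = 14 - pOH

pH = 10.51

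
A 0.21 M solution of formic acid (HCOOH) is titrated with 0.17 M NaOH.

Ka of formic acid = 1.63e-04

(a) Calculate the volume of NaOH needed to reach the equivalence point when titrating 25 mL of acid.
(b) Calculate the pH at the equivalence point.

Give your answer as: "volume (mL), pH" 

moles acid = 0.21 × 25/1000 = 0.00525 mol; V_base = moles/0.17 × 1000 = 30.9 mL. At equivalence only the conjugate base is present: [A⁻] = 0.00525/0.056 = 9.3947e-02 M. Kb = Kw/Ka = 6.13e-11; [OH⁻] = √(Kb × [A⁻]) = 2.4008e-06; pOH = 5.62; pH = 14 - pOH = 8.38.

V = 30.9 mL, pH = 8.38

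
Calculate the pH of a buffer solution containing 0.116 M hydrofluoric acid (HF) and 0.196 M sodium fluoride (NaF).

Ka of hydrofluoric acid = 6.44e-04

pKa = -log(6.44e-04) = 3.19. pH = pKa + log([A⁻]/[HA]) = 3.19 + log(0.196/0.116)

pH = 3.42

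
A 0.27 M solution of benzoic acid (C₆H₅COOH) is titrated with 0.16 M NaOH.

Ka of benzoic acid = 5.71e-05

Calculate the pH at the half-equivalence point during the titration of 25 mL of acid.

At half-equivalence [HA] = [A⁻], so Henderson-Hasselbalch gives pH = pKa = -log(5.71e-05) = 4.24.

pH = pKa = 4.24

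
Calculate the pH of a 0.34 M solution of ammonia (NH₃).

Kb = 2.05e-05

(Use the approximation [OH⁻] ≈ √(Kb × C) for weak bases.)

[OH⁻] = √(Kb × C) = √(2.05e-05 × 0.34) = 2.6401e-03. pOH = 2.58, pH = 14 - pOH

pH = 11.42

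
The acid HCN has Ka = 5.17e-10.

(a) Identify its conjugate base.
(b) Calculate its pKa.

(a) The conjugate base is formed by removing one H⁺ from HCN, giving CN⁻. (b) pKa = -log(Ka) = -log(5.17e-10) = 9.29.

Conjugate base: CN⁻; pK_a = 9.29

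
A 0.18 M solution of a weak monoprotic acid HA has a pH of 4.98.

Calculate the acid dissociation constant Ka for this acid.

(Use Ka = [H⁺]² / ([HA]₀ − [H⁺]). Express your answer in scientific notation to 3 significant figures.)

[H⁺] = 10^(−pH) = 10^(−4.98) = 1.047e-05 M. For HA ⇌ H⁺ + A⁻, Ka = [H⁺][A⁻]/[HA] = [H⁺]² / ([HA]₀ − [H⁺]) = (1.047e-05)² / (0.18 − 1.047e-05) = 6.09e-10.

K_a = 6.09e-10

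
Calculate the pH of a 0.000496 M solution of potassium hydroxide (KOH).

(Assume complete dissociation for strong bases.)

[OH⁻] = 0.000496 M for strong base. pOH = -log[OH⁻] = 3.30, pH = 14 - pOH

pH = 10.70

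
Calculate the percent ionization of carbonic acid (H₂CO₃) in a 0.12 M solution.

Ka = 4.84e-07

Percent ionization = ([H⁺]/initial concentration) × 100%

Using Ka equilibrium: x² + Ka×x - Ka×C = 0. Solving: [H⁺] = 2.4076e-04. Percent = (2.4076e-04/0.12) × 100

Percent ionization = 0.201%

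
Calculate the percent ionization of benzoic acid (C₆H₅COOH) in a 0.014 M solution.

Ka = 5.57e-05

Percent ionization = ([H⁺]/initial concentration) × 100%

Using Ka equilibrium: x² + Ka×x - Ka×C = 0. Solving: [H⁺] = 8.5565e-04. Percent = (8.5565e-04/0.014) × 100

Percent ionization = 6.11%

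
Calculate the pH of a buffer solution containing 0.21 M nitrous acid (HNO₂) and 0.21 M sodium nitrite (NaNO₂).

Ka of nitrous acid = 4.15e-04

pKa = -log(4.15e-04) = 3.38. pH = pKa + log([A⁻]/[HA]) = 3.38 + log(0.21/0.21)

pH = 3.38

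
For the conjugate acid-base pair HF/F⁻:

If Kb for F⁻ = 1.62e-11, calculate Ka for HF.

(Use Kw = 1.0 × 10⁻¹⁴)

For a conjugate pair Ka × Kb = Kw, so Ka = Kw/Kb = 1.0 × 10⁻¹⁴ / 1.62e-11 = 6.17e-04.

K_a = 6.17e-04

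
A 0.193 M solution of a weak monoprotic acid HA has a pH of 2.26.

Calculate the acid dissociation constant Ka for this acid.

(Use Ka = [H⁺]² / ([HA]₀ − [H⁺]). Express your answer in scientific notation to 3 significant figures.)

[H⁺] = 10^(−pH) = 10^(−2.26) = 5.495e-03 M. For HA ⇌ H⁺ + A⁻, Ka = [H⁺][A⁻]/[HA] = [H⁺]² / ([HA]₀ − [H⁺]) = (5.495e-03)² / (0.193 − 5.495e-03) = 1.61e-04.

K_a = 1.61e-04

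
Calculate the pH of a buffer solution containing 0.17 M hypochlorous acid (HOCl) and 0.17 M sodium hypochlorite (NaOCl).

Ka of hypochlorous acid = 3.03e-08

pKa = -log(3.03e-08) = 7.52. pH = pKa + log([A⁻]/[HA]) = 7.52 + log(0.17/0.17)

pH = 7.52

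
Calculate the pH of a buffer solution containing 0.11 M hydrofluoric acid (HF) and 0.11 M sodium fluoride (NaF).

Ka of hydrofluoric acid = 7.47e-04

pKa = -log(7.47e-04) = 3.13. pH = pKa + log([A⁻]/[HA]) = 3.13 + log(0.11/0.11)

pH = 3.13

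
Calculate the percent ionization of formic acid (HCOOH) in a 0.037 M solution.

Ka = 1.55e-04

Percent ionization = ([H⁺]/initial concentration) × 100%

Using Ka equilibrium: x² + Ka×x - Ka×C = 0. Solving: [H⁺] = 2.3185e-03. Percent = (2.3185e-03/0.037) × 100

Percent ionization = 6.27%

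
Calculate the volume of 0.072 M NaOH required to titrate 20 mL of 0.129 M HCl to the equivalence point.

At equivalence: moles acid = moles base. moles HCl = 0.129 × 20/1000 = 0.00258 mol. V_base = moles / 0.072 × 1000 = 35.8 mL.

V_{base} = 35.8 mL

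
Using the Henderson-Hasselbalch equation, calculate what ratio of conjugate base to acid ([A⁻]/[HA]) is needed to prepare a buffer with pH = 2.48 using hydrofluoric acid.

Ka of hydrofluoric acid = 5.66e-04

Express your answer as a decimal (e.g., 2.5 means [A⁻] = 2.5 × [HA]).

pKa = -log(5.66e-04) = 3.2472. pH = pKa + log([A⁻]/[HA]), so log([A⁻]/[HA]) = pH − pKa = 2.48 − 3.2472 = -0.7672. [A⁻]/[HA] = 10^(-0.7672) = 0.171

[A⁻]/[HA] = 0.171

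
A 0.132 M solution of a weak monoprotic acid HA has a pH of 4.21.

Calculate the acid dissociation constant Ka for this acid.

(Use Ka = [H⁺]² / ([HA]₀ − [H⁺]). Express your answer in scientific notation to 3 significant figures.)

[H⁺] = 10^(−pH) = 10^(−4.21) = 6.166e-05 M. For HA ⇌ H⁺ + A⁻, Ka = [H⁺][A⁻]/[HA] = [H⁺]² / ([HA]₀ − [H⁺]) = (6.166e-05)² / (0.132 − 6.166e-05) = 2.88e-08.

K_a = 2.88e-08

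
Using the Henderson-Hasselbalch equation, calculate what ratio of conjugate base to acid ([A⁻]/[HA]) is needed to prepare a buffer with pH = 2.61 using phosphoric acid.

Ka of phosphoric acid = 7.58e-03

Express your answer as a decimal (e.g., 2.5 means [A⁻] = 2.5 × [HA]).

pKa = -log(7.58e-03) = 2.1203. pH = pKa + log([A⁻]/[HA]), so log([A⁻]/[HA]) = pH − pKa = 2.61 − 2.1203 = 0.4897. [A⁻]/[HA] = 10^(0.4897) = 3.09

[A⁻]/[HA] = 3.09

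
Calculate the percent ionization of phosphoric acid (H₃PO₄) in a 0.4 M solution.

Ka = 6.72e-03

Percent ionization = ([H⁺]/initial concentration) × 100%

Using Ka equilibrium: x² + Ka×x - Ka×C = 0. Solving: [H⁺] = 4.8595e-02. Percent = (4.8595e-02/0.4) × 100

Percent ionization = 12.1%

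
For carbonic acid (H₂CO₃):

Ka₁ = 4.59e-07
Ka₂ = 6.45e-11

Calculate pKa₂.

pKa₂ = -log(Ka₂) = -log(6.45e-11) = 10.19.

pK_{a2} = 10.19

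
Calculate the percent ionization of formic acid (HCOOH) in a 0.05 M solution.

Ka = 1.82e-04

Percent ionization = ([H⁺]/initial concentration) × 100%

Using Ka equilibrium: x² + Ka×x - Ka×C = 0. Solving: [H⁺] = 2.9270e-03. Percent = (2.9270e-03/0.05) × 100

Percent ionization = 5.85%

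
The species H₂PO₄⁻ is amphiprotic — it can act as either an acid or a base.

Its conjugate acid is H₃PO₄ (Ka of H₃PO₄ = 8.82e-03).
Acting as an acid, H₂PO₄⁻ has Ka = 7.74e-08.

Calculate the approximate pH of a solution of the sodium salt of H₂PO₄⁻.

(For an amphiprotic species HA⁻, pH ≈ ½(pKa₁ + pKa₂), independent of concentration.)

pKa₁ = -log(8.82e-03) = 2.05; pKa₂ = -log(7.74e-08) = 7.11. For an amphiprotic species, pH ≈ ½(pKa₁ + pKa₂) = ½(2.05 + 7.11) = 4.58.

pH = 4.58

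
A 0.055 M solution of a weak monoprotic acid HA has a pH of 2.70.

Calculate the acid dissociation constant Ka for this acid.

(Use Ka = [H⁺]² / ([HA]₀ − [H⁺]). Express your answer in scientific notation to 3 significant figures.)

[H⁺] = 10^(−pH) = 10^(−2.70) = 1.995e-03 M. For HA ⇌ H⁺ + A⁻, Ka = [H⁺][A⁻]/[HA] = [H⁺]² / ([HA]₀ − [H⁺]) = (1.995e-03)² / (0.055 − 1.995e-03) = 7.51e-05.

K_a = 7.51e-05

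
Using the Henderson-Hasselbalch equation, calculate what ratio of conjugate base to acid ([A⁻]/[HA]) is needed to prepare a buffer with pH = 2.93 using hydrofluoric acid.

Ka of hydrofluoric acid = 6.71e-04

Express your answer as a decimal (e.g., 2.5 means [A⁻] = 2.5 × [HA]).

pKa = -log(6.71e-04) = 3.1733. pH = pKa + log([A⁻]/[HA]), so log([A⁻]/[HA]) = pH − pKa = 2.93 − 3.1733 = -0.2433. [A⁻]/[HA] = 10^(-0.2433) = 0.571

[A⁻]/[HA] = 0.571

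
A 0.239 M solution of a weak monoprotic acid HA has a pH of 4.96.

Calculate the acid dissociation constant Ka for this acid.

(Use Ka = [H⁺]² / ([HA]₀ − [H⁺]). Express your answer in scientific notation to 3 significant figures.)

[H⁺] = 10^(−pH) = 10^(−4.96) = 1.096e-05 M. For HA ⇌ H⁺ + A⁻, Ka = [H⁺][A⁻]/[HA] = [H⁺]² / ([HA]₀ − [H⁺]) = (1.096e-05)² / (0.239 − 1.096e-05) = 5.03e-10.

K_a = 5.03e-10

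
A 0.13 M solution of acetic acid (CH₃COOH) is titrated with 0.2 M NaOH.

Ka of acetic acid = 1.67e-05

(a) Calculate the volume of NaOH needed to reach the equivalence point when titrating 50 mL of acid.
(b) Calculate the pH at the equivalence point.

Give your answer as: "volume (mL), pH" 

moles acid = 0.13 × 50/1000 = 0.0065 mol; V_base = moles/0.2 × 1000 = 32.5 mL. At equivalence only the conjugate base is present: [A⁻] = 0.0065/0.083 = 7.8788e-02 M. Kb = Kw/Ka = 5.99e-10; [OH⁻] = √(Kb × [A⁻]) = 6.8687e-06; pOH = 5.16; pH = 14 - pOH = 8.84.

V = 32.5 mL, pH = 8.84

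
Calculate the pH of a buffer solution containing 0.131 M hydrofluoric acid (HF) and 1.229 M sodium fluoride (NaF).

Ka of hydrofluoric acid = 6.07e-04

pKa = -log(6.07e-04) = 3.22. pH = pKa + log([A⁻]/[HA]) = 3.22 + log(1.229/0.131)

pH = 4.19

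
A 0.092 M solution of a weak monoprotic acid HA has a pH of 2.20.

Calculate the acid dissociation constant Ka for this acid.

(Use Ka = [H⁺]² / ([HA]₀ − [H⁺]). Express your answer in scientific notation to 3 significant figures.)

[H⁺] = 10^(−pH) = 10^(−2.20) = 6.310e-03 M. For HA ⇌ H⁺ + A⁻, Ka = [H⁺][A⁻]/[HA] = [H⁺]² / ([HA]₀ − [H⁺]) = (6.310e-03)² / (0.092 − 6.310e-03) = 4.65e-04.

K_a = 4.65e-04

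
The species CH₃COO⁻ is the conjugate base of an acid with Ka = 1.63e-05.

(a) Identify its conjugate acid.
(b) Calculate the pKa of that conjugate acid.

(a) The conjugate acid is formed by adding one H⁺ to CH₃COO⁻, giving CH₃COOH. (b) pKa = -log(Ka) = -log(1.63e-05) = 4.79.

Conjugate acid: CH₃COOH; pK_a = 4.79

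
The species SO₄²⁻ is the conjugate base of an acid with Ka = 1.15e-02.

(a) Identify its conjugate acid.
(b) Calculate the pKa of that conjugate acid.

(a) The conjugate acid is formed by adding one H⁺ to SO₄²⁻, giving HSO₄⁻. (b) pKa = -log(Ka) = -log(1.15e-02) = 1.94.

Conjugate acid: HSO₄⁻; pK_a = 1.94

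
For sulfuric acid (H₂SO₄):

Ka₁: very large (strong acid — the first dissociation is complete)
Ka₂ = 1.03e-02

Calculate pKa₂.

pKa₂ = -log(Ka₂) = -log(1.03e-02) = 1.99.

pK_{a2} = 1.99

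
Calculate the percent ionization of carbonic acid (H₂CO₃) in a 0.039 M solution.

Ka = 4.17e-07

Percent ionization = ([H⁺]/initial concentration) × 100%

Using Ka equilibrium: x² + Ka×x - Ka×C = 0. Solving: [H⁺] = 1.2732e-04. Percent = (1.2732e-04/0.039) × 100

Percent ionization = 0.326%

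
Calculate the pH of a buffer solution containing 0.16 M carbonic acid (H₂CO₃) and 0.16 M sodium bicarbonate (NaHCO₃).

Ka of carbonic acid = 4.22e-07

pKa = -log(4.22e-07) = 6.37. pH = pKa + log([A⁻]/[HA]) = 6.37 + log(0.16/0.16)

pH = 6.37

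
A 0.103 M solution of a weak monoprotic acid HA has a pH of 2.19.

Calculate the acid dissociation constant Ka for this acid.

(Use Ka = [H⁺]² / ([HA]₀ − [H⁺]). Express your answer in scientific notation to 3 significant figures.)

[H⁺] = 10^(−pH) = 10^(−2.19) = 6.457e-03 M. For HA ⇌ H⁺ + A⁻, Ka = [H⁺][A⁻]/[HA] = [H⁺]² / ([HA]₀ − [H⁺]) = (6.457e-03)² / (0.103 − 6.457e-03) = 4.32e-04.

K_a = 4.32e-04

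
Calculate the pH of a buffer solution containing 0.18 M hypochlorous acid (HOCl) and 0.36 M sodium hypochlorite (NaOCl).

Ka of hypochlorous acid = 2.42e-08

pKa = -log(2.42e-08) = 7.62. pH = pKa + log([A⁻]/[HA]) = 7.62 + log(0.36/0.18)

pH = 7.92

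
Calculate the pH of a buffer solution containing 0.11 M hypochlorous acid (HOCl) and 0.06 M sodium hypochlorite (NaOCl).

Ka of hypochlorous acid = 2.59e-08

pKa = -log(2.59e-08) = 7.59. pH = pKa + log([A⁻]/[HA]) = 7.59 + log(0.06/0.11)

pH = 7.32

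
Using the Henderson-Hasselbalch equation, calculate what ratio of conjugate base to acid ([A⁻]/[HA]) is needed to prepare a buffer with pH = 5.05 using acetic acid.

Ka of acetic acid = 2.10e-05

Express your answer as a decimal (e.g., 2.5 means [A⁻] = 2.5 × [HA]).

pKa = -log(2.10e-05) = 4.6778. pH = pKa + log([A⁻]/[HA]), so log([A⁻]/[HA]) = pH − pKa = 5.05 − 4.6778 = 0.3722. [A⁻]/[HA] = 10^(0.3722) = 2.36

[A⁻]/[HA] = 2.36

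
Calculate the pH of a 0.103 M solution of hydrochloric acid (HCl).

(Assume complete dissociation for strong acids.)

[H⁺] = 0.103 M for strong acid. pH = -log[H⁺] = -log(0.103)

pH = 0.99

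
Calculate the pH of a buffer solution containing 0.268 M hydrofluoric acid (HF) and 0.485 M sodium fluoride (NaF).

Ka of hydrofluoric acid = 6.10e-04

pKa = -log(6.10e-04) = 3.21. pH = pKa + log([A⁻]/[HA]) = 3.21 + log(0.485/0.268)

pH = 3.47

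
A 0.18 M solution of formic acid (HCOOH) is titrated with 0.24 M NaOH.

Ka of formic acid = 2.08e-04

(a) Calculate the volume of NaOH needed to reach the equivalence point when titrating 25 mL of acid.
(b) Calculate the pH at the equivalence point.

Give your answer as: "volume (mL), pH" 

moles acid = 0.18 × 25/1000 = 0.0045 mol; V_base = moles/0.24 × 1000 = 18.8 mL. At equivalence only the conjugate base is present: [A⁻] = 0.0045/0.044 = 1.0286e-01 M. Kb = Kw/Ka = 4.81e-11; [OH⁻] = √(Kb × [A⁻]) = 2.2237e-06; pOH = 5.65; pH = 14 - pOH = 8.35.

V = 18.8 mL, pH = 8.35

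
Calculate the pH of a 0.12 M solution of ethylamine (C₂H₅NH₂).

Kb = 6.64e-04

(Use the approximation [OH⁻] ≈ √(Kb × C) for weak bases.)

[OH⁻] = √(Kb × C) = √(6.64e-04 × 0.12) = 8.9264e-03. pOH = 2.05, pH = 14 - pOH

pH = 11.95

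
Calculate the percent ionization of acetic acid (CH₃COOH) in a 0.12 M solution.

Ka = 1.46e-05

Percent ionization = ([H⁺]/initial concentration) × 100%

Using Ka equilibrium: x² + Ka×x - Ka×C = 0. Solving: [H⁺] = 1.3164e-03. Percent = (1.3164e-03/0.12) × 100

Percent ionization = 1.1%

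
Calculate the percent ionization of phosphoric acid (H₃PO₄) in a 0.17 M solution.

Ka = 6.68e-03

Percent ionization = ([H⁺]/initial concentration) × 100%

Using Ka equilibrium: x² + Ka×x - Ka×C = 0. Solving: [H⁺] = 3.0524e-02. Percent = (3.0524e-02/0.17) × 100

Percent ionization = 18%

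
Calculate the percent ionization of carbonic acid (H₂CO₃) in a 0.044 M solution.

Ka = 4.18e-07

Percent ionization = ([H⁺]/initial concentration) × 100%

Using Ka equilibrium: x² + Ka×x - Ka×C = 0. Solving: [H⁺] = 1.3541e-04. Percent = (1.3541e-04/0.044) × 100

Percent ionization = 0.308%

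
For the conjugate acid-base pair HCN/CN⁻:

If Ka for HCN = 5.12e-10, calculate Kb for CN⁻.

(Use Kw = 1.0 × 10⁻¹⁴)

For a conjugate pair Ka × Kb = Kw, so Kb = Kw/Ka = 1.0 × 10⁻¹⁴ / 5.12e-10 = 1.95e-05.

K_b = 1.95e-05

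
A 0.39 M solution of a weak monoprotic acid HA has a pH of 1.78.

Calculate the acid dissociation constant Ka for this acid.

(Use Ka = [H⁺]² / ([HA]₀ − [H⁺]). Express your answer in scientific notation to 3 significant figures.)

[H⁺] = 10^(−pH) = 10^(−1.78) = 1.660e-02 M. For HA ⇌ H⁺ + A⁻, Ka = [H⁺][A⁻]/[HA] = [H⁺]² / ([HA]₀ − [H⁺]) = (1.660e-02)² / (0.39 − 1.660e-02) = 7.38e-04.

K_a = 7.38e-04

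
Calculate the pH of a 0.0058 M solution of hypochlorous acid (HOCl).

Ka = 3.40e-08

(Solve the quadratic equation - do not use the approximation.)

x² + Ka×x - Ka×C = 0. Using quadratic formula: [H⁺] = 1.4026e-05

pH = 4.85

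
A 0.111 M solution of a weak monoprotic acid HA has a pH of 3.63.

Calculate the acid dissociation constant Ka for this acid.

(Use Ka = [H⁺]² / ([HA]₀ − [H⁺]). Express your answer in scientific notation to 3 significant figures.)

[H⁺] = 10^(−pH) = 10^(−3.63) = 2.344e-04 M. For HA ⇌ H⁺ + A⁻, Ka = [H⁺][A⁻]/[HA] = [H⁺]² / ([HA]₀ − [H⁺]) = (2.344e-04)² / (0.111 − 2.344e-04) = 4.96e-07.

K_a = 4.96e-07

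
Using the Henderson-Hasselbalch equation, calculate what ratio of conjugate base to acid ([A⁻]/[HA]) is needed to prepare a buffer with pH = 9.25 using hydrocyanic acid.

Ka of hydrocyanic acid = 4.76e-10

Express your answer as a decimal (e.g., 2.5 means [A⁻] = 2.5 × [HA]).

pKa = -log(4.76e-10) = 9.3224. pH = pKa + log([A⁻]/[HA]), so log([A⁻]/[HA]) = pH − pKa = 9.25 − 9.3224 = -0.0724. [A⁻]/[HA] = 10^(-0.0724) = 0.846

[A⁻]/[HA] = 0.846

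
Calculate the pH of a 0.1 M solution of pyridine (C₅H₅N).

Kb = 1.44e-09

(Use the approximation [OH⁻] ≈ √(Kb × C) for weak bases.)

[OH⁻] = √(Kb × C) = √(1.44e-09 × 0.1) = 1.2000e-05. pOH = 4.92, pH = 14 - pOH

pH = 9.08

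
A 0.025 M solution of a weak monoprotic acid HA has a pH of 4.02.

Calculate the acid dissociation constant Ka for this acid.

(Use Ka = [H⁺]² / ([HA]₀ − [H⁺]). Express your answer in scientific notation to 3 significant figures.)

[H⁺] = 10^(−pH) = 10^(−4.02) = 9.550e-05 M. For HA ⇌ H⁺ + A⁻, Ka = [H⁺][A⁻]/[HA] = [H⁺]² / ([HA]₀ − [H⁺]) = (9.550e-05)² / (0.025 − 9.550e-05) = 3.66e-07.

K_a = 3.66e-07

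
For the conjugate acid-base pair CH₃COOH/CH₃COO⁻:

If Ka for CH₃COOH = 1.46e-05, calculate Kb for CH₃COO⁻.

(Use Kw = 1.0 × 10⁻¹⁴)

For a conjugate pair Ka × Kb = Kw, so Kb = Kw/Ka = 1.0 × 10⁻¹⁴ / 1.46e-05 = 6.85e-10.

K_b = 6.85e-10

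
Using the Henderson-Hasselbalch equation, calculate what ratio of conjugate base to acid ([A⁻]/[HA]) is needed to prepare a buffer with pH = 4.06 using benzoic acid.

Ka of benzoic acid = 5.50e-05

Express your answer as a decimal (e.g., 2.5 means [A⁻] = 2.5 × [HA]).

pKa = -log(5.50e-05) = 4.2596. pH = pKa + log([A⁻]/[HA]), so log([A⁻]/[HA]) = pH − pKa = 4.06 − 4.2596 = -0.1996. [A⁻]/[HA] = 10^(-0.1996) = 0.631

[A⁻]/[HA] = 0.631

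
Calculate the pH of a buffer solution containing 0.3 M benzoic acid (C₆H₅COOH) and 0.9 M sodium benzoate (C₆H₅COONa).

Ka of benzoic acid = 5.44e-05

pKa = -log(5.44e-05) = 4.26. pH = pKa + log([A⁻]/[HA]) = 4.26 + log(0.9/0.3)

pH = 4.74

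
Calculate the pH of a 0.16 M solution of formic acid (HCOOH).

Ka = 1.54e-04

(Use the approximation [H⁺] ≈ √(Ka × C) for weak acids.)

[H⁺] = √(Ka × C) = √(1.54e-04 × 0.16) = 4.9639e-03. pH = -log(4.9639e-03)

pH = 2.30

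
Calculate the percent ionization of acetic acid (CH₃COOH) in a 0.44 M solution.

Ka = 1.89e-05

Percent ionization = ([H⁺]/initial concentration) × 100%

Using Ka equilibrium: x² + Ka×x - Ka×C = 0. Solving: [H⁺] = 2.8743e-03. Percent = (2.8743e-03/0.44) × 100

Percent ionization = 0.653%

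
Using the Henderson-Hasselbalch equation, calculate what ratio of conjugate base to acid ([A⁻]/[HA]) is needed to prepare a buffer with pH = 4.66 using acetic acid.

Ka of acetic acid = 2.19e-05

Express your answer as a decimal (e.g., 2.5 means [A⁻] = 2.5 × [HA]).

pKa = -log(2.19e-05) = 4.6596. pH = pKa + log([A⁻]/[HA]), so log([A⁻]/[HA]) = pH − pKa = 4.66 − 4.6596 = 0.0004. [A⁻]/[HA] = 10^(0.0004) = 1.00

[A⁻]/[HA] = 1.00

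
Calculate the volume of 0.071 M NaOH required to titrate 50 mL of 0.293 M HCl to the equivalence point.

At equivalence: moles acid = moles base. moles HCl = 0.293 × 50/1000 = 0.01465 mol. V_base = moles / 0.071 × 1000 = 206.3 mL.

V_{base} = 206.3 mL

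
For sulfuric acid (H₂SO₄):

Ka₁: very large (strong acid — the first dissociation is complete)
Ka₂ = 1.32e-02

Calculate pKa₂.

pKa₂ = -log(Ka₂) = -log(1.32e-02) = 1.88.

pK_{a2} = 1.88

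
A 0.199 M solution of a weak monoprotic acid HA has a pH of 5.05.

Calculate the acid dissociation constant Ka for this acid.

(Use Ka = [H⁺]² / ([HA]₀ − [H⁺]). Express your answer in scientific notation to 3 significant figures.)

[H⁺] = 10^(−pH) = 10^(−5.05) = 8.913e-06 M. For HA ⇌ H⁺ + A⁻, Ka = [H⁺][A⁻]/[HA] = [H⁺]² / ([HA]₀ − [H⁺]) = (8.913e-06)² / (0.199 − 8.913e-06) = 3.99e-10.

K_a = 3.99e-10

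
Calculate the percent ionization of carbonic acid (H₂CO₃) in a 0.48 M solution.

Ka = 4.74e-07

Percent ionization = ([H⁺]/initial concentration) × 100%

Using Ka equilibrium: x² + Ka×x - Ka×C = 0. Solving: [H⁺] = 4.7675e-04. Percent = (4.7675e-04/0.48) × 100

Percent ionization = 0.0993%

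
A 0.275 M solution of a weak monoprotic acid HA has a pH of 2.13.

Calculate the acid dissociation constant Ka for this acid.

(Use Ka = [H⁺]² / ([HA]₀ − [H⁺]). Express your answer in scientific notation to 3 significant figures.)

[H⁺] = 10^(−pH) = 10^(−2.13) = 7.413e-03 M. For HA ⇌ H⁺ + A⁻, Ka = [H⁺][A⁻]/[HA] = [H⁺]² / ([HA]₀ − [H⁺]) = (7.413e-03)² / (0.275 − 7.413e-03) = 2.05e-04.

K_a = 2.05e-04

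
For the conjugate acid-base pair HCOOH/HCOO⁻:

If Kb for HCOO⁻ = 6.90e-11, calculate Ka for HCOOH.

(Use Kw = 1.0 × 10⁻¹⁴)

For a conjugate pair Ka × Kb = Kw, so Ka = Kw/Kb = 1.0 × 10⁻¹⁴ / 6.90e-11 = 1.45e-04.

K_a = 1.45e-04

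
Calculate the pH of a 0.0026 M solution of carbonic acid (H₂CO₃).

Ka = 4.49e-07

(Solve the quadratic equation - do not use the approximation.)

x² + Ka×x - Ka×C = 0. Using quadratic formula: [H⁺] = 3.3943e-05

pH = 4.47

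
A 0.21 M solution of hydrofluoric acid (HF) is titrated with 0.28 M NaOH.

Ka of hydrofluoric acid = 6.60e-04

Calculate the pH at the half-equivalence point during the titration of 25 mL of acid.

At half-equivalence [HA] = [A⁻], so Henderson-Hasselbalch gives pH = pKa = -log(6.60e-04) = 3.18.

pH = pKa = 3.18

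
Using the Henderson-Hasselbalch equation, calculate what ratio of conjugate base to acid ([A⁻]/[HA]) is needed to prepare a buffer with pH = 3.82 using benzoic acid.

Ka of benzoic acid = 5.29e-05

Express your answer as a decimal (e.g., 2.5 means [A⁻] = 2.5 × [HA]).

pKa = -log(5.29e-05) = 4.2765. pH = pKa + log([A⁻]/[HA]), so log([A⁻]/[HA]) = pH − pKa = 3.82 − 4.2765 = -0.4565. [A⁻]/[HA] = 10^(-0.4565) = 0.350

[A⁻]/[HA] = 0.350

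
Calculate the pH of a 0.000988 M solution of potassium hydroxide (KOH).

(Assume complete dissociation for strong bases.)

[OH⁻] = 0.000988 M for strong base. pOH = -log[OH⁻] = 3.01, pH = 14 - pOH

pH = 10.99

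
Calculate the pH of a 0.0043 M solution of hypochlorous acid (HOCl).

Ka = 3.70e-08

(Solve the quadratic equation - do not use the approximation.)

x² + Ka×x - Ka×C = 0. Using quadratic formula: [H⁺] = 1.2595e-05

pH = 4.90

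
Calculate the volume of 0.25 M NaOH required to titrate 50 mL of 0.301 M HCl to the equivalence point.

At equivalence: moles acid = moles base. moles HCl = 0.301 × 50/1000 = 0.01505 mol. V_base = moles / 0.25 × 1000 = 60.2 mL.

V_{base} = 60.2 mL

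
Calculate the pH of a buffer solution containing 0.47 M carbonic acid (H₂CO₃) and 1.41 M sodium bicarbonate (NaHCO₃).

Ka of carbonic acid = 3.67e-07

pKa = -log(3.67e-07) = 6.44. pH = pKa + log([A⁻]/[HA]) = 6.44 + log(1.41/0.47)

pH = 6.91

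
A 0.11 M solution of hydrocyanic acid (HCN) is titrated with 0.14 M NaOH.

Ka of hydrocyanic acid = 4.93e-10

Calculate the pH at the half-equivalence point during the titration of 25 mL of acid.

At half-equivalence [HA] = [A⁻], so Henderson-Hasselbalch gives pH = pKa = -log(4.93e-10) = 9.31.

pH = pKa = 9.31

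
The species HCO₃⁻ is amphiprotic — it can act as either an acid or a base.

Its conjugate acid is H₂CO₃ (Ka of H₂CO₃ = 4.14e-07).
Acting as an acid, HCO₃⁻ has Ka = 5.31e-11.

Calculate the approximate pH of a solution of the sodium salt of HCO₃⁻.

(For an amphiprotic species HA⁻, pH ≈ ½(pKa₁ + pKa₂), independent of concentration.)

pKa₁ = -log(4.14e-07) = 6.38; pKa₂ = -log(5.31e-11) = 10.27. For an amphiprotic species, pH ≈ ½(pKa₁ + pKa₂) = ½(6.38 + 10.27) = 8.33.

pH = 8.33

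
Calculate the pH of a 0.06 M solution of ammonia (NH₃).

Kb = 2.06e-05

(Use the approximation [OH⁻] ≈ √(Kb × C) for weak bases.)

[OH⁻] = √(Kb × C) = √(2.06e-05 × 0.06) = 1.1118e-03. pOH = 2.95, pH = 14 - pOH

pH = 11.05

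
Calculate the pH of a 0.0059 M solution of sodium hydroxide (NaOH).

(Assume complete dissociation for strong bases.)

[OH⁻] = 0.0059 M for strong base. pOH = -log[OH⁻] = 2.23, pH = 14 - pOH

pH = 11.77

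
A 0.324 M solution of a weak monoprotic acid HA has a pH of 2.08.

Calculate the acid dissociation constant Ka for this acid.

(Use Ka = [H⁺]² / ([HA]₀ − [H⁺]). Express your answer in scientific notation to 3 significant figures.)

[H⁺] = 10^(−pH) = 10^(−2.08) = 8.318e-03 M. For HA ⇌ H⁺ + A⁻, Ka = [H⁺][A⁻]/[HA] = [H⁺]² / ([HA]₀ − [H⁺]) = (8.318e-03)² / (0.324 − 8.318e-03) = 2.19e-04.

K_a = 2.19e-04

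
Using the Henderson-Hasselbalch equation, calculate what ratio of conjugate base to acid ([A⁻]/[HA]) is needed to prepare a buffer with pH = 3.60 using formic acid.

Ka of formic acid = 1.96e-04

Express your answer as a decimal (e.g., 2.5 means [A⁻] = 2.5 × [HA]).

pKa = -log(1.96e-04) = 3.7077. pH = pKa + log([A⁻]/[HA]), so log([A⁻]/[HA]) = pH − pKa = 3.60 − 3.7077 = -0.1077. [A⁻]/[HA] = 10^(-0.1077) = 0.780

[A⁻]/[HA] = 0.780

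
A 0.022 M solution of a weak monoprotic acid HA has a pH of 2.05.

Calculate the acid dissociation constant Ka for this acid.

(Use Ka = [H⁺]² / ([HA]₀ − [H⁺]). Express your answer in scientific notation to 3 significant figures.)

[H⁺] = 10^(−pH) = 10^(−2.05) = 8.913e-03 M. For HA ⇌ H⁺ + A⁻, Ka = [H⁺][A⁻]/[HA] = [H⁺]² / ([HA]₀ − [H⁺]) = (8.913e-03)² / (0.022 − 8.913e-03) = 6.07e-03.

K_a = 6.07e-03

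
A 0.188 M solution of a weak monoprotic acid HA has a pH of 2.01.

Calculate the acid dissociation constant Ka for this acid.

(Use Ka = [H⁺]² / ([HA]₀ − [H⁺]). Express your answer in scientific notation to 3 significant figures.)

[H⁺] = 10^(−pH) = 10^(−2.01) = 9.772e-03 M. For HA ⇌ H⁺ + A⁻, Ka = [H⁺][A⁻]/[HA] = [H⁺]² / ([HA]₀ − [H⁺]) = (9.772e-03)² / (0.188 − 9.772e-03) = 5.36e-04.

K_a = 5.36e-04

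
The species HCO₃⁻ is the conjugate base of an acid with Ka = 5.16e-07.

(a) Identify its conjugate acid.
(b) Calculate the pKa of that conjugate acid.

(a) The conjugate acid is formed by adding one H⁺ to HCO₃⁻, giving H₂CO₃. (b) pKa = -log(Ka) = -log(5.16e-07) = 6.29.

Conjugate acid: H₂CO₃; pK_a = 6.29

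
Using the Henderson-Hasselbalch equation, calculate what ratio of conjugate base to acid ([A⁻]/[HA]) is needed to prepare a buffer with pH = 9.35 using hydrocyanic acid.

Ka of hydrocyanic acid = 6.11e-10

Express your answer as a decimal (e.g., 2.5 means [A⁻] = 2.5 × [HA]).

pKa = -log(6.11e-10) = 9.2140. pH = pKa + log([A⁻]/[HA]), so log([A⁻]/[HA]) = pH − pKa = 9.35 − 9.2140 = 0.1360. [A⁻]/[HA] = 10^(0.1360) = 1.37

[A⁻]/[HA] = 1.37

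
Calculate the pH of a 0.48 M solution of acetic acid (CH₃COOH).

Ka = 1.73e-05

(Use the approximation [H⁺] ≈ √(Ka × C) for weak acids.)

[H⁺] = √(Ka × C) = √(1.73e-05 × 0.48) = 2.8817e-03. pH = -log(2.8817e-03)

pH = 2.54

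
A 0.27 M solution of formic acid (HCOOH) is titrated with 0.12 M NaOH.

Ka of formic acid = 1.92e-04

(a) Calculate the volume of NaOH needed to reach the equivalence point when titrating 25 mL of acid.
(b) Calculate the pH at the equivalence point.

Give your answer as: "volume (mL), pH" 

moles acid = 0.27 × 25/1000 = 0.00675 mol; V_base = moles/0.12 × 1000 = 56.2 mL. At equivalence only the conjugate base is present: [A⁻] = 0.00675/0.081 = 8.3077e-02 M. Kb = Kw/Ka = 5.21e-11; [OH⁻] = √(Kb × [A⁻]) = 2.0801e-06; pOH = 5.68; pH = 14 - pOH = 8.32.

V = 56.2 mL, pH = 8.32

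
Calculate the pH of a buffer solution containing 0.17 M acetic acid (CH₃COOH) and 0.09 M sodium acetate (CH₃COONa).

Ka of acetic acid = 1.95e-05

pKa = -log(1.95e-05) = 4.71. pH = pKa + log([A⁻]/[HA]) = 4.71 + log(0.09/0.17)

pH = 4.43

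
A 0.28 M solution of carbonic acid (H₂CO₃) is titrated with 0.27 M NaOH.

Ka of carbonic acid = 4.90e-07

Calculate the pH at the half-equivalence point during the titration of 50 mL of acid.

At half-equivalence [HA] = [A⁻], so Henderson-Hasselbalch gives pH = pKa = -log(4.90e-07) = 6.31.

pH = pKa = 6.31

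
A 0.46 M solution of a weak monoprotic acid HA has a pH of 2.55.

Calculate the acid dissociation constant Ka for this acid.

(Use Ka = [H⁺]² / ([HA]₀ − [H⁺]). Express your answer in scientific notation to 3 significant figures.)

[H⁺] = 10^(−pH) = 10^(−2.55) = 2.818e-03 M. For HA ⇌ H⁺ + A⁻, Ka = [H⁺][A⁻]/[HA] = [H⁺]² / ([HA]₀ − [H⁺]) = (2.818e-03)² / (0.46 − 2.818e-03) = 1.74e-05.

K_a = 1.74e-05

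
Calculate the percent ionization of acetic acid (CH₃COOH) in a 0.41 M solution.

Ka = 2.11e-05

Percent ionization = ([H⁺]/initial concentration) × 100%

Using Ka equilibrium: x² + Ka×x - Ka×C = 0. Solving: [H⁺] = 2.9307e-03. Percent = (2.9307e-03/0.41) × 100

Percent ionization = 0.715%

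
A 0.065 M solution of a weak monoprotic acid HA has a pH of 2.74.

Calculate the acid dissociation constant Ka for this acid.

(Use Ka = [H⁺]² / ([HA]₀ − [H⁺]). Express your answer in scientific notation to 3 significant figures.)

[H⁺] = 10^(−pH) = 10^(−2.74) = 1.820e-03 M. For HA ⇌ H⁺ + A⁻, Ka = [H⁺][A⁻]/[HA] = [H⁺]² / ([HA]₀ − [H⁺]) = (1.820e-03)² / (0.065 − 1.820e-03) = 5.24e-05.

K_a = 5.24e-05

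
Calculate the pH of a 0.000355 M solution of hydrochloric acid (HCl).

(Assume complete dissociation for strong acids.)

[H⁺] = 0.000355 M for strong acid. pH = -log[H⁺] = -log(0.000355)

pH = 3.45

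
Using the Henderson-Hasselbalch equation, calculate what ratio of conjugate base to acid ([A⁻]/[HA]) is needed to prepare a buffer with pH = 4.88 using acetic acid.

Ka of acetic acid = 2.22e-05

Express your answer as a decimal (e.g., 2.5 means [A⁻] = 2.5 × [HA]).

pKa = -log(2.22e-05) = 4.6536. pH = pKa + log([A⁻]/[HA]), so log([A⁻]/[HA]) = pH − pKa = 4.88 − 4.6536 = 0.2264. [A⁻]/[HA] = 10^(0.2264) = 1.68

[A⁻]/[HA] = 1.68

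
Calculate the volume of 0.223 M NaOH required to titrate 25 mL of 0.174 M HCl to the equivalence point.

At equivalence: moles acid = moles base. moles HCl = 0.174 × 25/1000 = 0.00435 mol. V_base = moles / 0.223 × 1000 = 19.5 mL.

V_{base} = 19.5 mL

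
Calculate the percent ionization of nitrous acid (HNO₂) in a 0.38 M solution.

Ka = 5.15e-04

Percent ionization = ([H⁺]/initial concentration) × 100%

Using Ka equilibrium: x² + Ka×x - Ka×C = 0. Solving: [H⁺] = 1.3734e-02. Percent = (1.3734e-02/0.38) × 100

Percent ionization = 3.61%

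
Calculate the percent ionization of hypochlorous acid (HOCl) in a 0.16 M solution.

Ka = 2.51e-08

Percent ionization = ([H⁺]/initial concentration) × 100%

Using Ka equilibrium: x² + Ka×x - Ka×C = 0. Solving: [H⁺] = 6.3359e-05. Percent = (6.3359e-05/0.16) × 100

Percent ionization = 0.0396%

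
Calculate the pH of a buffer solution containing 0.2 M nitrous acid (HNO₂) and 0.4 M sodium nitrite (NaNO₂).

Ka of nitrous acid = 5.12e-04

pKa = -log(5.12e-04) = 3.29. pH = pKa + log([A⁻]/[HA]) = 3.29 + log(0.4/0.2)

pH = 3.59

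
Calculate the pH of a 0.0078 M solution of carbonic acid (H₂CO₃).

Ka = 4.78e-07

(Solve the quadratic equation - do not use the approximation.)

x² + Ka×x - Ka×C = 0. Using quadratic formula: [H⁺] = 6.0822e-05

pH = 4.22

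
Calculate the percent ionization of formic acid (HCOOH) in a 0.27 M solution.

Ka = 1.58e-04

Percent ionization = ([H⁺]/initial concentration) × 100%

Using Ka equilibrium: x² + Ka×x - Ka×C = 0. Solving: [H⁺] = 6.4529e-03. Percent = (6.4529e-03/0.27) × 100

Percent ionization = 2.39%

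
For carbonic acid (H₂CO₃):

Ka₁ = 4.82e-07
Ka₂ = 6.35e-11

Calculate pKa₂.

pKa₂ = -log(Ka₂) = -log(6.35e-11) = 10.20.

pK_{a2} = 10.20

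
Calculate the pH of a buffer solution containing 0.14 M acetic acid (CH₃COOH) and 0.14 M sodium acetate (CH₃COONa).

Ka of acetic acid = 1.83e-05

pKa = -log(1.83e-05) = 4.74. pH = pKa + log([A⁻]/[HA]) = 4.74 + log(0.14/0.14)

pH = 4.74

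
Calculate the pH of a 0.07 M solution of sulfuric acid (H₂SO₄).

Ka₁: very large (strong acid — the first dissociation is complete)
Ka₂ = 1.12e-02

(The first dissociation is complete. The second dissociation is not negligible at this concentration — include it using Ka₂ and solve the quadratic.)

First dissociation is complete: [H⁺]₀ = [HSO₄⁻]₀ = C = 0.07 M. Second dissociation HSO₄⁻ ⇌ H⁺ + SO₄²⁻: let x = [SO₄²⁻]. Ka₂ = (C + x)·x / (C − x) = 1.12e-02 → x² + (C + Ka₂)·x − Ka₂·C = 0 → x² + 0.08120·x − 7.840e-04 = 0. x = (−0.08120 + √(0.08120² + 4 × 7.840e-04)) / 2 = 8.7190e-03 M. [H⁺] = C + x = 0.07 + 8.7190e-03 = 7.8719e-02 M. pH = -log(7.8719e-02) = 1.10.

pH = 1.10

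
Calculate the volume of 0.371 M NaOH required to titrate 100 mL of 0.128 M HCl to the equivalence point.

At equivalence: moles acid = moles base. moles HCl = 0.128 × 100/1000 = 0.0128 mol. V_base = moles / 0.371 × 1000 = 34.5 mL.

V_{base} = 34.5 mL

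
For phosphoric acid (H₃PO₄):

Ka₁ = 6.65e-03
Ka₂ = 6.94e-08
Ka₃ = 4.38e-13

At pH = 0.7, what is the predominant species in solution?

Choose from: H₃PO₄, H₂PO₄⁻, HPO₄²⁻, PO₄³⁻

pKa₁ = 2.18, pKa₂ = 7.16, pKa₃ = 12.36. For a polyprotic acid the predominant species crosses at each pKa: below pKa_n the protonated form dominates, above it the deprotonated form does. At pH = 0.7, the predominant species is H₃PO₄.

H₃PO₄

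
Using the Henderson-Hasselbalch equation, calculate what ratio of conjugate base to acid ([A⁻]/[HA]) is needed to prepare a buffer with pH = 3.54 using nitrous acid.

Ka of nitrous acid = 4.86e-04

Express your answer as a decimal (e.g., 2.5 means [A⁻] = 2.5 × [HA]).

pKa = -log(4.86e-04) = 3.3134. pH = pKa + log([A⁻]/[HA]), so log([A⁻]/[HA]) = pH − pKa = 3.54 − 3.3134 = 0.2266. [A⁻]/[HA] = 10^(0.2266) = 1.69

[A⁻]/[HA] = 1.69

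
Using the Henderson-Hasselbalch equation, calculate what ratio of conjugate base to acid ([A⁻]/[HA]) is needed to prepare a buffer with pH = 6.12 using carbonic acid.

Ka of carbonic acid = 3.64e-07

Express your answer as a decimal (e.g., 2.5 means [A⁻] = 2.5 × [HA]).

pKa = -log(3.64e-07) = 6.4389. pH = pKa + log([A⁻]/[HA]), so log([A⁻]/[HA]) = pH − pKa = 6.12 − 6.4389 = -0.3189. [A⁻]/[HA] = 10^(-0.3189) = 0.480

[A⁻]/[HA] = 0.480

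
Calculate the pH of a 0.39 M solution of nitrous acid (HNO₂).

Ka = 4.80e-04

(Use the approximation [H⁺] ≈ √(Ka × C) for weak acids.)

[H⁺] = √(Ka × C) = √(4.80e-04 × 0.39) = 1.3682e-02. pH = -log(1.3682e-02)

pH = 1.86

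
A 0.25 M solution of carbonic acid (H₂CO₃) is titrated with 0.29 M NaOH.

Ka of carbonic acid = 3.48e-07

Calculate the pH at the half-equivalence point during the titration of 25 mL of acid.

At half-equivalence [HA] = [A⁻], so Henderson-Hasselbalch gives pH = pKa = -log(3.48e-07) = 6.46.

pH = pKa = 6.46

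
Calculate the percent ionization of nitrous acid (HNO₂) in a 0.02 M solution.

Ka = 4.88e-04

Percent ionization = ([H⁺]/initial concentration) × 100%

Using Ka equilibrium: x² + Ka×x - Ka×C = 0. Solving: [H⁺] = 2.8896e-03. Percent = (2.8896e-03/0.02) × 100

Percent ionization = 14.4%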